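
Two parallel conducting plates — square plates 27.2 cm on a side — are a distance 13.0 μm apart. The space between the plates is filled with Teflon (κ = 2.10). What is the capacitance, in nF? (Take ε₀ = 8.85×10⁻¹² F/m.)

A = (27.2 cm)² = 7.40×10⁻² m².
C = κε₀A/d = 2.10 × 8.85×10⁻¹² × 7.40×10⁻² / 1.30×10⁻⁵ = 1.06×10⁻⁷ F.

C ≈ 106 nF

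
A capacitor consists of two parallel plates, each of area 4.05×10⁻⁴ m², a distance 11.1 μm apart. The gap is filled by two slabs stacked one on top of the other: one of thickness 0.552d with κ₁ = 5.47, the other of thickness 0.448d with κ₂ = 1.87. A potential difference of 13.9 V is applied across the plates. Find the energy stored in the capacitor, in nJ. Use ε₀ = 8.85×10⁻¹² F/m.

U ≈ 91.6 nJ

Stacked slabs ⇒ two capacitors in series, each with the full plate area.
C₁ = κ₁ε₀A/d₁ = 5.47 × 8.85×10⁻¹² × 4.05×10⁻⁴ / 6.13×10⁻⁶ = 3.20×10⁻⁹ F.
C₂ = κ₂ε₀A/d₂ = 1.87 × 8.85×10⁻¹² × 4.05×10⁻⁴ / 4.97×10⁻⁶ = 1.35×10⁻⁹ F.
C = (1/C₁ + 1/C₂)⁻¹ = 9.48×10⁻¹⁰ F.
U = ½CV² = ½ × 9.48×10⁻¹⁰ × (13.9)² = 9.16×10⁻⁸ J.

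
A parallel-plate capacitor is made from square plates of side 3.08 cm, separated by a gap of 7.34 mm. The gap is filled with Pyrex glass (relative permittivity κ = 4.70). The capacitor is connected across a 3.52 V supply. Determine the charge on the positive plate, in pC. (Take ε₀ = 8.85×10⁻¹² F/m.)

A = (3.08 cm)² = 9.49×10⁻⁴ m².
C = κε₀A/d = 4.70 × 8.85×10⁻¹² × 9.49×10⁻⁴ / 7.34×10⁻³ = 5.38×10⁻¹² F.
Q = CV = 5.38×10⁻¹² × 3.52 = 1.89×10⁻¹¹ C.

Q ≈ 18.9 pC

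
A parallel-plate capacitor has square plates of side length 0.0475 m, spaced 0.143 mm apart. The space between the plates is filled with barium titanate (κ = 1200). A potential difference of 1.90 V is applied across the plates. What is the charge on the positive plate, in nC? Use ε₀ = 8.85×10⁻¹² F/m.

A = (0.0475 m)² = 2.26×10⁻³ m².
C = κε₀A/d = 1200 × 8.85×10⁻¹² × 2.26×10⁻³ / 1.43×10⁻⁴ = 1.68×10⁻⁷ F.
Q = CV = 1.68×10⁻⁷ × 1.90 = 3.18×10⁻⁷ C.

Q ≈ 318 nC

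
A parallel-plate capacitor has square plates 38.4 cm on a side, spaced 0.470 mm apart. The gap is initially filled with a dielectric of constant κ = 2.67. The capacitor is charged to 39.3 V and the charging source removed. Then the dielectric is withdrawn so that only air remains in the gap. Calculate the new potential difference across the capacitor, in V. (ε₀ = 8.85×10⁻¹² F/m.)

V ≈ 105 V

A = (38.4 cm)² = 0.147 m².
Initially C₁ = κε₀A/d = 2.67 × 8.85×10⁻¹² × 0.147 / 4.70×10⁻⁴ = 7.41×10⁻⁹ F.
V₁ = 39.3 V.
Isolated ⇒ Q is held fixed. C₂ = 0.375 C₁ and V = Q/C, so V₂/V₁ = C₁/C₂ = 2.67.
V₂ = 2.67 × 39.3 = 1.05×10² V.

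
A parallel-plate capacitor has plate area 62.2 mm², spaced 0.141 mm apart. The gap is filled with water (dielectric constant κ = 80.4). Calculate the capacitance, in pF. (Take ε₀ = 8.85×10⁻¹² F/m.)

C ≈ 314 pF

A = 62.2 mm² = 6.22×10⁻⁵ m².
C = κε₀A/d = 80.4 × 8.85×10⁻¹² × 6.22×10⁻⁵ / 1.41×10⁻⁴ = 3.14×10⁻¹⁰ F.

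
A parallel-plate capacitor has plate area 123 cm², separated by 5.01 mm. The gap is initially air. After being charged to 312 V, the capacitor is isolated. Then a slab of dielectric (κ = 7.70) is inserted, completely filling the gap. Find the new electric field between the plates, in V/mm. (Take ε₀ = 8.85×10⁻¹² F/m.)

A = 123 cm² = 1.23×10⁻² m².
Initially C₁ = ε₀A/d = 8.85×10⁻¹² × 1.23×10⁻² / 5.01×10⁻³ = 2.17×10⁻¹¹ F.
E₁ = 6.23×10⁴ V/m.
Isolated ⇒ Q is held fixed. V₂ = Q/C₂ = V₁/7.70; E = V/d, so E₂/E₁ = (V₂/V₁)(d₁/d₂) = 0.130.
E₂ = 0.130 × 6.23×10⁴ = 8.09×10³ V/m.

E ≈ 8.09 V/mm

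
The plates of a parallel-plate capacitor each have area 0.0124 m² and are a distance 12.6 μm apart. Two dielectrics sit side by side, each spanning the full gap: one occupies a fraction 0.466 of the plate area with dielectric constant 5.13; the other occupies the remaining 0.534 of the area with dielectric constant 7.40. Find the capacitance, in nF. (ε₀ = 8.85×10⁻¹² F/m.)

Side-by-side slabs ⇒ two capacitors in parallel, each spanning the full gap.
C₁ = κ₁ε₀A₁/d = 5.13 × 8.85×10⁻¹² × 5.78×10⁻³ / 1.26×10⁻⁵ = 2.08×10⁻⁸ F.
C₂ = κ₂ε₀A₂/d = 7.40 × 8.85×10⁻¹² × 6.62×10⁻³ / 1.26×10⁻⁵ = 3.44×10⁻⁸ F.
C = C₁ + C₂ = 5.52×10⁻⁸ F.

55.2 nF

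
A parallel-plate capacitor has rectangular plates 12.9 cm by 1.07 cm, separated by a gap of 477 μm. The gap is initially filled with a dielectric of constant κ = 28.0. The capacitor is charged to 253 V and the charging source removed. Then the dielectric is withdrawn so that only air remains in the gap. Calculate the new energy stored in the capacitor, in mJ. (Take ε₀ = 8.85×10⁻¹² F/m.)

0.643 mJ

A = 12.9 × 1.07 cm² = 1.38×10⁻³ m².
Initially C₁ = κε₀A/d = 28.0 × 8.85×10⁻¹² × 1.38×10⁻³ / 4.77×10⁻⁴ = 7.17×10⁻¹⁰ F.
U₁ = 2.29×10⁻⁵ J.
Isolated ⇒ Q is held fixed. C₂ = 0.0357 C₁ and U = Q²/(2C), so U₂/U₁ = C₁/C₂ = 28.0.
U₂ = 28.0 × 2.29×10⁻⁵ = 6.43×10⁻⁴ J.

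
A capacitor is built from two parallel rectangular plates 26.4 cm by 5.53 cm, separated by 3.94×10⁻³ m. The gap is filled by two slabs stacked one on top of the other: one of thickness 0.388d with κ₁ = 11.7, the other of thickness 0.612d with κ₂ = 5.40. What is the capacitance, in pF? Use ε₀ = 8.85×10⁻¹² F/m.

A = 26.4 × 5.53 cm² = 1.46×10⁻² m².
Stacked slabs ⇒ two capacitors in series, each with the full plate area.
C₁ = κ₁ε₀A/d₁ = 11.7 × 8.85×10⁻¹² × 1.46×10⁻² / 1.53×10⁻³ = 9.89×10⁻¹⁰ F.
C₂ = κ₂ε₀A/d₂ = 5.40 × 8.85×10⁻¹² × 1.46×10⁻² / 2.41×10⁻³ = 2.89×10⁻¹⁰ F.
C = (1/C₁ + 1/C₂)⁻¹ = 2.24×10⁻¹⁰ F.

224 pF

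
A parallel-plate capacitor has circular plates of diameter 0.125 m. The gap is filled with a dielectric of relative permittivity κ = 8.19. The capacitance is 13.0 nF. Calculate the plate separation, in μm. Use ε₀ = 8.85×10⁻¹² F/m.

68.4 μm

A = π(0.125/2 m)² = 1.23×10⁻² m².
d = κε₀A/C = 8.19 × 8.85×10⁻¹² × 1.23×10⁻² / 1.30×10⁻⁸ = 6.84×10⁻⁵ m.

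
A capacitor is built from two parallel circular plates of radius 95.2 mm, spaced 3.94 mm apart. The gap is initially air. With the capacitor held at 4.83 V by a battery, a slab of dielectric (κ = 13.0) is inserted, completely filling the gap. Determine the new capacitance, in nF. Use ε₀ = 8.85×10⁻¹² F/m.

0.831 nF

A = π(95.2 mm)² = 2.85×10⁻² m².
Initially C₁ = ε₀A/d = 8.85×10⁻¹² × 2.85×10⁻² / 3.94×10⁻³ = 6.40×10⁻¹¹ F.
C = κε₀A/d scales with κ, so C₂/C₁ = κ = 13.0.
C₂ = 13.0 × 6.40×10⁻¹¹ = 8.31×10⁻¹⁰ F.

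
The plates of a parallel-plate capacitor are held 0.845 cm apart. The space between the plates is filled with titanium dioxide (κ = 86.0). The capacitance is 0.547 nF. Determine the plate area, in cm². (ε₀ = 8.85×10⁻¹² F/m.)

A = Cd/(κε₀) = 5.47×10⁻¹⁰ × 8.45×10⁻³ / (86.0 × 8.85×10⁻¹²) = 6.07×10⁻³ m².

A ≈ 60.7 cm²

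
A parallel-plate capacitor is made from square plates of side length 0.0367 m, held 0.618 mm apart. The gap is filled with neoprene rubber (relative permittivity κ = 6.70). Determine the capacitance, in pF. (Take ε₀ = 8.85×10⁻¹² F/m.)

A = (0.0367 m)² = 1.35×10⁻³ m².
C = κε₀A/d = 6.70 × 8.85×10⁻¹² × 1.35×10⁻³ / 6.18×10⁻⁴ = 1.29×10⁻¹⁰ F.

C ≈ 129 pF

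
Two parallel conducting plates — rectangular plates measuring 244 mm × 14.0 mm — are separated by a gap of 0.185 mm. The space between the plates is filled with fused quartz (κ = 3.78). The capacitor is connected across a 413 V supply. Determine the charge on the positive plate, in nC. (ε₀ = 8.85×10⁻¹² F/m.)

255 nC

A = 244 × 14.0 mm² = 3.42×10⁻³ m².
C = κε₀A/d = 3.78 × 8.85×10⁻¹² × 3.42×10⁻³ / 1.85×10⁻⁴ = 6.18×10⁻¹⁰ F.
Q = CV = 6.18×10⁻¹⁰ × 413 = 2.55×10⁻⁷ C.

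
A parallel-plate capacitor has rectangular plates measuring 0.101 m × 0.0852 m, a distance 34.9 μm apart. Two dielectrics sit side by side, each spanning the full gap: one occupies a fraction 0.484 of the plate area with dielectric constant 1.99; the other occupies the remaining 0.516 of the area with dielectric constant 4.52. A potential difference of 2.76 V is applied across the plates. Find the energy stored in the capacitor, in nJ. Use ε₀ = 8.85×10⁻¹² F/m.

A = 0.101 × 0.0852 m² = 8.61×10⁻³ m².
Side-by-side slabs ⇒ two capacitors in parallel, each spanning the full gap.
C₁ = κ₁ε₀A₁/d = 1.99 × 8.85×10⁻¹² × 4.16×10⁻³ / 3.49×10⁻⁵ = 2.10×10⁻⁹ F.
C₂ = κ₂ε₀A₂/d = 4.52 × 8.85×10⁻¹² × 4.44×10⁻³ / 3.49×10⁻⁵ = 5.09×10⁻⁹ F.
C = C₁ + C₂ = 7.19×10⁻⁹ F.
U = ½CV² = ½ × 7.19×10⁻⁹ × (2.76)² = 2.74×10⁻⁸ J.

27.4 nJ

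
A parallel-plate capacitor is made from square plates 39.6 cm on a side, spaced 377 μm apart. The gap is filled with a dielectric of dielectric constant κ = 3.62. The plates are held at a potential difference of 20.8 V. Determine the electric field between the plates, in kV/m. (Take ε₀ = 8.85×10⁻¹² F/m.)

E ≈ 55.2 kV/m

E = V/d = 20.8 / 3.77×10⁻⁴ = 5.52×10⁴ V/m.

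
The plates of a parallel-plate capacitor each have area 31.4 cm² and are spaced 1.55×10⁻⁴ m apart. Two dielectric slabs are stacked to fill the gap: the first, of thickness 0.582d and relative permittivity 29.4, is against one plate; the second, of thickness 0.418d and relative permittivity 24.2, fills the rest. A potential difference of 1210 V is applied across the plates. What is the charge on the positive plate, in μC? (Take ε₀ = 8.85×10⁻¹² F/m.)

Q ≈ 5.85 μC

A = 31.4 cm² = 3.14×10⁻³ m².
Stacked slabs ⇒ two capacitors in series, each with the full plate area.
C₁ = κ₁ε₀A/d₁ = 29.4 × 8.85×10⁻¹² × 3.14×10⁻³ / 9.02×10⁻⁵ = 9.06×10⁻⁹ F.
C₂ = κ₂ε₀A/d₂ = 24.2 × 8.85×10⁻¹² × 3.14×10⁻³ / 6.48×10⁻⁵ = 1.04×10⁻⁸ F.
C = (1/C₁ + 1/C₂)⁻¹ = 4.84×10⁻⁹ F.
Q = CV = 4.84×10⁻⁹ × 1210 = 5.85×10⁻⁶ C.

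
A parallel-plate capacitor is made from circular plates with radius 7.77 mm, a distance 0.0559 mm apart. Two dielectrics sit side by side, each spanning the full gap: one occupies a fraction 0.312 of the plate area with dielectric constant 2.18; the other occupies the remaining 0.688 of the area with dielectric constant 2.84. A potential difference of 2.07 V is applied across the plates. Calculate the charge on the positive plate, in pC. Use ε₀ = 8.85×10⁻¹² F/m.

A = π(7.77 mm)² = 1.90×10⁻⁴ m².
Side-by-side slabs ⇒ two capacitors in parallel, each spanning the full gap.
C₁ = κ₁ε₀A₁/d = 2.18 × 8.85×10⁻¹² × 5.92×10⁻⁵ / 5.59×10⁻⁵ = 2.04×10⁻¹¹ F.
C₂ = κ₂ε₀A₂/d = 2.84 × 8.85×10⁻¹² × 1.30×10⁻⁴ / 5.59×10⁻⁵ = 5.87×10⁻¹¹ F.
C = C₁ + C₂ = 7.91×10⁻¹¹ F.
Q = CV = 7.91×10⁻¹¹ × 2.07 = 1.64×10⁻¹⁰ C.

Q ≈ 164 pC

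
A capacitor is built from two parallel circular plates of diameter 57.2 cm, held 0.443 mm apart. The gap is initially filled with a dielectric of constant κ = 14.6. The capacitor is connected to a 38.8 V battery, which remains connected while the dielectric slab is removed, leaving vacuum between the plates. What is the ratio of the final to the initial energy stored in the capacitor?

Battery connected ⇒ V is held fixed.
C₂ = 0.0685 C₁ and U = ½CV², so U₂/U₁ = C₂/C₁ = 0.0685.

0.0685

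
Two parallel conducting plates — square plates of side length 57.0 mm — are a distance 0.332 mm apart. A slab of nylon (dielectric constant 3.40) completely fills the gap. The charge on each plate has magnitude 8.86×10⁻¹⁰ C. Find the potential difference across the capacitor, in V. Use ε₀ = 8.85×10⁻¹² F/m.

3.01 V

A = (57.0 mm)² = 3.25×10⁻³ m².
C = κε₀A/d = 3.40 × 8.85×10⁻¹² × 3.25×10⁻³ / 3.32×10⁻⁴ = 2.94×10⁻¹⁰ F.
V = Q/C = 8.86×10⁻¹⁰ / 2.94×10⁻¹⁰ = 3.01 V.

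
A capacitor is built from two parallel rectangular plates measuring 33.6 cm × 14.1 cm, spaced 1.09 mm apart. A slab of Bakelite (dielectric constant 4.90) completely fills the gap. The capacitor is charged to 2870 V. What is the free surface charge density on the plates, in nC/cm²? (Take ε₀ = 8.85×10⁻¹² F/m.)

A = 33.6 × 14.1 cm² = 4.74×10⁻² m².
C = κε₀A/d = 4.90 × 8.85×10⁻¹² × 4.74×10⁻² / 1.09×10⁻³ = 1.88×10⁻⁹ F.
σ = Q/A = CV/A = 1.88×10⁻⁹ × 2870 / 4.74×10⁻² = 1.14×10⁻⁴ C/m².

σ ≈ 11.4 nC/cm²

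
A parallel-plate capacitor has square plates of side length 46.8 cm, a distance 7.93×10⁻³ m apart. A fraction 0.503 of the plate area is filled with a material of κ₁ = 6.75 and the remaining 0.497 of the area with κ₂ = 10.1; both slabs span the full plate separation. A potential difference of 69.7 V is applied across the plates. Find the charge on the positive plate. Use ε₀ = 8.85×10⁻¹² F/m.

A = (46.8 cm)² = 0.219 m².
Side-by-side slabs ⇒ two capacitors in parallel, each spanning the full gap.
C₁ = κ₁ε₀A₁/d = 6.75 × 8.85×10⁻¹² × 0.110 / 7.93×10⁻³ = 8.30×10⁻¹⁰ F.
C₂ = κ₂ε₀A₂/d = 10.1 × 8.85×10⁻¹² × 0.109 / 7.93×10⁻³ = 1.23×10⁻⁹ F.
C = C₁ + C₂ = 2.06×10⁻⁹ F.
Q = CV = 2.06×10⁻⁹ × 69.7 = 1.43×10⁻⁷ C.

Q ≈ 143 nC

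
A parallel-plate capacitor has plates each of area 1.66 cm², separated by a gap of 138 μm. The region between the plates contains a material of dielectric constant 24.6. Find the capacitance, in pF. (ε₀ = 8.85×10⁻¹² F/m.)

262 pF

A = 1.66 cm² = 1.66×10⁻⁴ m².
C = κε₀A/d = 24.6 × 8.85×10⁻¹² × 1.66×10⁻⁴ / 1.38×10⁻⁴ = 2.62×10⁻¹⁰ F.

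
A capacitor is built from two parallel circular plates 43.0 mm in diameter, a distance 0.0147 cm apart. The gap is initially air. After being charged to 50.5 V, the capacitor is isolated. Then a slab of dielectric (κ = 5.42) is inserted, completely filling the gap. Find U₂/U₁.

Isolated ⇒ Q is held fixed.
C₂ = 5.42 C₁ and U = Q²/(2C), so U₂/U₁ = C₁/C₂ = 0.185.

0.185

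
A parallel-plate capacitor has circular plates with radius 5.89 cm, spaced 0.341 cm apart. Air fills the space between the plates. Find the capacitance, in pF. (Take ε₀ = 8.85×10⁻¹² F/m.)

A = π(5.89 cm)² = 1.09×10⁻² m².
C = ε₀A/d = 8.85×10⁻¹² × 1.09×10⁻² / 3.41×10⁻³ = 2.83×10⁻¹¹ F.

C ≈ 28.3 pF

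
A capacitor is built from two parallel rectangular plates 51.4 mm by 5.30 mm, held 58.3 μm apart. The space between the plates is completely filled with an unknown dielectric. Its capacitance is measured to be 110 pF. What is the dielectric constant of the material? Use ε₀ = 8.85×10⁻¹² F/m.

A = 51.4 × 5.30 mm² = 2.72×10⁻⁴ m².
κ = Cd/(ε₀A) = 1.10×10⁻¹⁰ × 5.83×10⁻⁵ / (8.85×10⁻¹² × 2.72×10⁻⁴) = 2.66.

2.66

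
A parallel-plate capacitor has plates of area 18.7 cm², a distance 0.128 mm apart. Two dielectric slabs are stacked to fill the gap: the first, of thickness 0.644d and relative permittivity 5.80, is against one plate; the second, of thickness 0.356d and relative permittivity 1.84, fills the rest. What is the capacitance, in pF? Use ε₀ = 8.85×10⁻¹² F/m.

425 pF

A = 18.7 cm² = 1.87×10⁻³ m².
Stacked slabs ⇒ two capacitors in series, each with the full plate area.
C₁ = κ₁ε₀A/d₁ = 5.80 × 8.85×10⁻¹² × 1.87×10⁻³ / 8.24×10⁻⁵ = 1.16×10⁻⁹ F.
C₂ = κ₂ε₀A/d₂ = 1.84 × 8.85×10⁻¹² × 1.87×10⁻³ / 4.56×10⁻⁵ = 6.68×10⁻¹⁰ F.
C = (1/C₁ + 1/C₂)⁻¹ = 4.25×10⁻¹⁰ F.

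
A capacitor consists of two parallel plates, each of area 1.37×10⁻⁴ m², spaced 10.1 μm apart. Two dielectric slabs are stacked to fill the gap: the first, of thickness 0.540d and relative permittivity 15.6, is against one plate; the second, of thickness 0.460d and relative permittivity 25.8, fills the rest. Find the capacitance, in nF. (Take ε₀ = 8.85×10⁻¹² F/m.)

Stacked slabs ⇒ two capacitors in series, each with the full plate area.
C₁ = κ₁ε₀A/d₁ = 15.6 × 8.85×10⁻¹² × 1.37×10⁻⁴ / 5.45×10⁻⁶ = 3.47×10⁻⁹ F.
C₂ = κ₂ε₀A/d₂ = 25.8 × 8.85×10⁻¹² × 1.37×10⁻⁴ / 4.65×10⁻⁶ = 6.73×10⁻⁹ F.
C = (1/C₁ + 1/C₂)⁻¹ = 2.29×10⁻⁹ F.

C ≈ 2.29 nF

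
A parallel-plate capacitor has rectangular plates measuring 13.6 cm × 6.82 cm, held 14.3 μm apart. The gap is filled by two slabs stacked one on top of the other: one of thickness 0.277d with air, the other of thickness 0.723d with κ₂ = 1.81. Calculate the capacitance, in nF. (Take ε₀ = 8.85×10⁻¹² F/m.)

C ≈ 8.49 nF

A = 13.6 × 6.82 cm² = 9.28×10⁻³ m².
Stacked slabs ⇒ two capacitors in series, each with the full plate area.
C₁ = κ₁ε₀A/d₁ = 1.00 × 8.85×10⁻¹² × 9.28×10⁻³ / 3.96×10⁻⁶ = 2.07×10⁻⁸ F.
C₂ = κ₂ε₀A/d₂ = 1.81 × 8.85×10⁻¹² × 9.28×10⁻³ / 1.03×10⁻⁵ = 1.44×10⁻⁸ F.
C = (1/C₁ + 1/C₂)⁻¹ = 8.49×10⁻⁹ F.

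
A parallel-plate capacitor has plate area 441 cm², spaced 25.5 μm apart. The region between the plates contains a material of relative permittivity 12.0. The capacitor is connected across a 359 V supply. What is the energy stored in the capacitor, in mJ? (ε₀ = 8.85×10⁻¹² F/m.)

A = 441 cm² = 4.41×10⁻² m².
C = κε₀A/d = 12.0 × 8.85×10⁻¹² × 4.41×10⁻² / 2.55×10⁻⁵ = 1.84×10⁻⁷ F.
U = ½CV² = ½ × 1.84×10⁻⁷ × (359)² = 1.18×10⁻² J.

11.8 mJ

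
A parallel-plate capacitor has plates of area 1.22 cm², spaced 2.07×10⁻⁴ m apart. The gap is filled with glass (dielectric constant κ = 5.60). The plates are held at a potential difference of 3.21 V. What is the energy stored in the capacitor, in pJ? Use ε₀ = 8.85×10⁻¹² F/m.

A = 1.22 cm² = 1.22×10⁻⁴ m².
C = κε₀A/d = 5.60 × 8.85×10⁻¹² × 1.22×10⁻⁴ / 2.07×10⁻⁴ = 2.92×10⁻¹¹ F.
U = ½CV² = ½ × 2.92×10⁻¹¹ × (3.21)² = 1.50×10⁻¹⁰ J.

150 pJ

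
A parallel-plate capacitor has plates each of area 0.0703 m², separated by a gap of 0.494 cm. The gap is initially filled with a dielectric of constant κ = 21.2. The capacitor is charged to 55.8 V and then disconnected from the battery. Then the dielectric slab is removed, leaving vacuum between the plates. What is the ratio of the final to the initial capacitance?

0.0472

C = κε₀A/d scales with κ, so C₂/C₁ = 1/κ = 1/21.2 = 0.0472.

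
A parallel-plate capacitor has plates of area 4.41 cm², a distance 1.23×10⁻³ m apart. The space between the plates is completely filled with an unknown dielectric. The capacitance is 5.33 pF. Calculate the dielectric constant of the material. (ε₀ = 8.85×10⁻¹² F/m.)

1.68

A = 4.41 cm² = 4.41×10⁻⁴ m².
κ = Cd/(ε₀A) = 5.33×10⁻¹² × 1.23×10⁻³ / (8.85×10⁻¹² × 4.41×10⁻⁴) = 1.68.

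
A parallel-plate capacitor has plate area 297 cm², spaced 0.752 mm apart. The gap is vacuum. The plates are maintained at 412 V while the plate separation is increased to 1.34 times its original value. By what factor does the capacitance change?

C₂/C₁ ≈ 0.746

C = ε₀A/d scales as 1/d, so C₂/C₁ = d₁/d₂ = 1/1.34 = 0.746.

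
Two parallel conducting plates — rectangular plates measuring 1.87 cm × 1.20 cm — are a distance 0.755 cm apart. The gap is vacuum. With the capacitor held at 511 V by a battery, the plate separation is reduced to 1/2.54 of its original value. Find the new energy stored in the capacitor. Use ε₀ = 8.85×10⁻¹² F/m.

A = 1.87 × 1.20 cm² = 2.24×10⁻⁴ m².
Initially C₁ = ε₀A/d = 8.85×10⁻¹² × 2.24×10⁻⁴ / 7.55×10⁻³ = 2.63×10⁻¹³ F.
U₁ = 3.43×10⁻⁸ J.
Battery connected ⇒ V is held fixed. C₂ = 2.54 C₁ and U = ½CV², so U₂/U₁ = C₂/C₁ = 2.54.
U₂ = 2.54 × 3.43×10⁻⁸ = 8.72×10⁻⁸ J.

87.2 nJ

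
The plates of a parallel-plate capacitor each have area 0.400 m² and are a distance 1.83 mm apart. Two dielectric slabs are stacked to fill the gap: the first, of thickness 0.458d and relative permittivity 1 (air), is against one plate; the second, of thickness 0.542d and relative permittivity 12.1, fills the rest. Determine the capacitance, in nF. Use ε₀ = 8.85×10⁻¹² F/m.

Stacked slabs ⇒ two capacitors in series, each with the full plate area.
C₁ = κ₁ε₀A/d₁ = 1.00 × 8.85×10⁻¹² × 0.400 / 8.38×10⁻⁴ = 4.22×10⁻⁹ F.
C₂ = κ₂ε₀A/d₂ = 12.1 × 8.85×10⁻¹² × 0.400 / 9.92×10⁻⁴ = 4.32×10⁻⁸ F.
C = (1/C₁ + 1/C₂)⁻¹ = 3.85×10⁻⁹ F.

C ≈ 3.85 nF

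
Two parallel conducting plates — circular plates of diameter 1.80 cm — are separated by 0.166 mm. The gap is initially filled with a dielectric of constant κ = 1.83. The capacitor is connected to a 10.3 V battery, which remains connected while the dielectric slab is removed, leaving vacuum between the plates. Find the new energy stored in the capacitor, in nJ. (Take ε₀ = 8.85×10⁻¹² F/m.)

0.720 nJ

A = π(1.80/2 cm)² = 2.54×10⁻⁴ m².
Initially C₁ = κε₀A/d = 1.83 × 8.85×10⁻¹² × 2.54×10⁻⁴ / 1.66×10⁻⁴ = 2.48×10⁻¹¹ F.
U₁ = 1.32×10⁻⁹ J.
Battery connected ⇒ V is held fixed. C₂ = 0.546 C₁ and U = ½CV², so U₂/U₁ = C₂/C₁ = 0.546.
U₂ = 0.546 × 1.32×10⁻⁹ = 7.20×10⁻¹⁰ J.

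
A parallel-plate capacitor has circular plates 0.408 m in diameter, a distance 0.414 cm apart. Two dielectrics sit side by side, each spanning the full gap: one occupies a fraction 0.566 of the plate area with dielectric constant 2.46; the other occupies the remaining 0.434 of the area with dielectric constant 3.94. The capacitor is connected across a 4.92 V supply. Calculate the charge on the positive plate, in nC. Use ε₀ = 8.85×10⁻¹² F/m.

4.27 nC

A = π(0.408/2 m)² = 0.131 m².
Side-by-side slabs ⇒ two capacitors in parallel, each spanning the full gap.
C₁ = κ₁ε₀A₁/d = 2.46 × 8.85×10⁻¹² × 7.40×10⁻² / 4.14×10⁻³ = 3.89×10⁻¹⁰ F.
C₂ = κ₂ε₀A₂/d = 3.94 × 8.85×10⁻¹² × 5.67×10⁻² / 4.14×10⁻³ = 4.78×10⁻¹⁰ F.
C = C₁ + C₂ = 8.67×10⁻¹⁰ F.
Q = CV = 8.67×10⁻¹⁰ × 4.92 = 4.27×10⁻⁹ C.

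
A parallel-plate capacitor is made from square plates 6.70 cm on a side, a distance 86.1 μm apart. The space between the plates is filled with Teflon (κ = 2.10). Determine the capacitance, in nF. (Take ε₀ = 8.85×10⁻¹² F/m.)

0.969 nF

A = (6.70 cm)² = 4.49×10⁻³ m².
C = κε₀A/d = 2.10 × 8.85×10⁻¹² × 4.49×10⁻³ / 8.61×10⁻⁵ = 9.69×10⁻¹⁰ F.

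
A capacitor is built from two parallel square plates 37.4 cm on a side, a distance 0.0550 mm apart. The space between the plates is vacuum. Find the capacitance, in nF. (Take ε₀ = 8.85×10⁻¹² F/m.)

A = (37.4 cm)² = 0.140 m².
C = ε₀A/d = 8.85×10⁻¹² × 0.140 / 5.50×10⁻⁵ = 2.25×10⁻⁸ F.

C ≈ 22.5 nF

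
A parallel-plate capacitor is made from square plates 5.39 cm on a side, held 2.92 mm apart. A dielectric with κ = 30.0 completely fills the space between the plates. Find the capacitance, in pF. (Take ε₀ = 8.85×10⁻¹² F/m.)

C ≈ 264 pF

A = (5.39 cm)² = 2.91×10⁻³ m².
C = κε₀A/d = 30.0 × 8.85×10⁻¹² × 2.91×10⁻³ / 2.92×10⁻³ = 2.64×10⁻¹⁰ F.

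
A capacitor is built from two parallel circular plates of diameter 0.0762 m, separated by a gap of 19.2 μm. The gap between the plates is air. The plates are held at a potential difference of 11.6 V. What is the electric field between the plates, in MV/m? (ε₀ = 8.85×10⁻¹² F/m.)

E = V/d = 11.6 / 1.92×10⁻⁵ = 6.04×10⁵ V/m.

0.604 MV/m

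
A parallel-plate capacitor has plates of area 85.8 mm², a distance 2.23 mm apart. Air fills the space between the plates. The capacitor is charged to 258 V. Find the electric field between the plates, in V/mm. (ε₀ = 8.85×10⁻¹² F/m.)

E ≈ 116 V/mm

E = V/d = 258 / 2.23×10⁻³ = 1.16×10⁵ V/m.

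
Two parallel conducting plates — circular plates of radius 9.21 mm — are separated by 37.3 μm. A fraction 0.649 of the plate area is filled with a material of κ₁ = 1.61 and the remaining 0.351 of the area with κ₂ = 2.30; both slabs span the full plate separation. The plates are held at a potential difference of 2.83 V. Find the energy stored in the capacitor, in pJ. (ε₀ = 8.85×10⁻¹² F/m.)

A = π(9.21 mm)² = 2.66×10⁻⁴ m².
Side-by-side slabs ⇒ two capacitors in parallel, each spanning the full gap.
C₁ = κ₁ε₀A₁/d = 1.61 × 8.85×10⁻¹² × 1.73×10⁻⁴ / 3.73×10⁻⁵ = 6.61×10⁻¹¹ F.
C₂ = κ₂ε₀A₂/d = 2.30 × 8.85×10⁻¹² × 9.35×10⁻⁵ / 3.73×10⁻⁵ = 5.10×10⁻¹¹ F.
C = C₁ + C₂ = 1.17×10⁻¹⁰ F.
U = ½CV² = ½ × 1.17×10⁻¹⁰ × (2.83)² = 4.69×10⁻¹⁰ J.

U ≈ 469 pJ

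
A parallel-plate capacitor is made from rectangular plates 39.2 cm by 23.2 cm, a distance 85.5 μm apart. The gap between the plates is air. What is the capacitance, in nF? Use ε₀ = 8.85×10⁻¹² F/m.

C ≈ 9.41 nF

A = 39.2 × 23.2 cm² = 9.09×10⁻² m².
C = ε₀A/d = 8.85×10⁻¹² × 9.09×10⁻² / 8.55×10⁻⁵ = 9.41×10⁻⁹ F.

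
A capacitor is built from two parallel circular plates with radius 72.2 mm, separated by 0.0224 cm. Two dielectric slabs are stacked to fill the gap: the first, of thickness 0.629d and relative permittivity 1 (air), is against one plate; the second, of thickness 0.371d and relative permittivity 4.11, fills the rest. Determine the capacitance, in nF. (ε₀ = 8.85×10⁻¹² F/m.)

C ≈ 0.900 nF

A = π(72.2 mm)² = 1.64×10⁻² m².
Stacked slabs ⇒ two capacitors in series, each with the full plate area.
C₁ = κ₁ε₀A/d₁ = 1.00 × 8.85×10⁻¹² × 1.64×10⁻² / 1.41×10⁻⁴ = 1.03×10⁻⁹ F.
C₂ = κ₂ε₀A/d₂ = 4.11 × 8.85×10⁻¹² × 1.64×10⁻² / 8.31×10⁻⁵ = 7.17×10⁻⁹ F.
C = (1/C₁ + 1/C₂)⁻¹ = 9.00×10⁻¹⁰ F.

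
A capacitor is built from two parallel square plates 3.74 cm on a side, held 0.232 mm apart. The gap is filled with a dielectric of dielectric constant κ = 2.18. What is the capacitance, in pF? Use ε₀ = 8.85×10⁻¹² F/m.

C ≈ 116 pF

A = (3.74 cm)² = 1.40×10⁻³ m².
C = κε₀A/d = 2.18 × 8.85×10⁻¹² × 1.40×10⁻³ / 2.32×10⁻⁴ = 1.16×10⁻¹⁰ F.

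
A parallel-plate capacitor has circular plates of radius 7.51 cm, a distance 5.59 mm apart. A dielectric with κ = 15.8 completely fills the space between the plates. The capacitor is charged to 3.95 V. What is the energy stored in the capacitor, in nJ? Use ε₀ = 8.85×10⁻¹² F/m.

3.46 nJ

A = π(7.51 cm)² = 1.77×10⁻² m².
C = κε₀A/d = 15.8 × 8.85×10⁻¹² × 1.77×10⁻² / 5.59×10⁻³ = 4.43×10⁻¹⁰ F.
U = ½CV² = ½ × 4.43×10⁻¹⁰ × (3.95)² = 3.46×10⁻⁹ J.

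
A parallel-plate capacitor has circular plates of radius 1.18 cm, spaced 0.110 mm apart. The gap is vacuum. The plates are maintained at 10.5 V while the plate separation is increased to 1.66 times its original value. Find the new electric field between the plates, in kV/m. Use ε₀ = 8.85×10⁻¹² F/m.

A = π(1.18 cm)² = 4.37×10⁻⁴ m².
Initially C₁ = ε₀A/d = 8.85×10⁻¹² × 4.37×10⁻⁴ / 1.10×10⁻⁴ = 3.52×10⁻¹¹ F.
E₁ = 9.55×10⁴ V/m.
Battery connected ⇒ V is held fixed. E = V/d, so E₂/E₁ = d₁/d₂ = 0.602.
E₂ = 0.602 × 9.55×10⁴ = 5.75×10⁴ V/m.

E ≈ 57.5 kV/m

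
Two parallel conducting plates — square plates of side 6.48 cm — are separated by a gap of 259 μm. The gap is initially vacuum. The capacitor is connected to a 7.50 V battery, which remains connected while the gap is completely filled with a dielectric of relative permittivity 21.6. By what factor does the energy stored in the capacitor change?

Battery connected ⇒ V is held fixed.
C₂ = 21.6 C₁ and U = ½CV², so U₂/U₁ = C₂/C₁ = 21.6.

21.6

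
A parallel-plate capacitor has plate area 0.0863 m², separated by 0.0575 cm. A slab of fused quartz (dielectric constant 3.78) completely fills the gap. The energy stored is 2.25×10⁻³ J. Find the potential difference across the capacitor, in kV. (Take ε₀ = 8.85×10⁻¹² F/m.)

C = κε₀A/d = 3.78 × 8.85×10⁻¹² × 8.63×10⁻² / 5.75×10⁻⁴ = 5.02×10⁻⁹ F.
V = √(2U/C) = √(2 × 2.25×10⁻³ / 5.02×10⁻⁹) = 9.47×10² V.

0.947 kV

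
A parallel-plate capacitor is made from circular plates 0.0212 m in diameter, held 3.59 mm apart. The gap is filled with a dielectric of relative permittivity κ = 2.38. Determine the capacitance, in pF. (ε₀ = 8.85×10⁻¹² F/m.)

A = π(0.0212/2 m)² = 3.53×10⁻⁴ m².
C = κε₀A/d = 2.38 × 8.85×10⁻¹² × 3.53×10⁻⁴ / 3.59×10⁻³ = 2.07×10⁻¹² F.

C ≈ 2.07 pF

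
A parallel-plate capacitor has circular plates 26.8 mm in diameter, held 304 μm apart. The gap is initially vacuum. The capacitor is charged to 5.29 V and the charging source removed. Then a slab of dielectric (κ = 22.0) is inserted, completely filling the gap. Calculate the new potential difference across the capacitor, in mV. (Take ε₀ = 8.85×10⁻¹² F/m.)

A = π(26.8/2 mm)² = 5.64×10⁻⁴ m².
Initially C₁ = ε₀A/d = 8.85×10⁻¹² × 5.64×10⁻⁴ / 3.04×10⁻⁴ = 1.64×10⁻¹¹ F.
V₁ = 5.29 V.
Isolated ⇒ Q is held fixed. C₂ = 22.0 C₁ and V = Q/C, so V₂/V₁ = C₁/C₂ = 0.0455.
V₂ = 0.0455 × 5.29 = 0.240 V.

240 mV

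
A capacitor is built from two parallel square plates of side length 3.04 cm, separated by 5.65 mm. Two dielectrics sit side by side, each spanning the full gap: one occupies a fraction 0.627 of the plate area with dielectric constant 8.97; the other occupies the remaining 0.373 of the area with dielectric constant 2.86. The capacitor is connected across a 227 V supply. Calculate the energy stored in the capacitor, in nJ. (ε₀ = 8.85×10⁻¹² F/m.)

U ≈ 250 nJ

A = (3.04 cm)² = 9.24×10⁻⁴ m².
Side-by-side slabs ⇒ two capacitors in parallel, each spanning the full gap.
C₁ = κ₁ε₀A₁/d = 8.97 × 8.85×10⁻¹² × 5.79×10⁻⁴ / 5.65×10⁻³ = 8.14×10⁻¹² F.
C₂ = κ₂ε₀A₂/d = 2.86 × 8.85×10⁻¹² × 3.45×10⁻⁴ / 5.65×10⁻³ = 1.54×10⁻¹² F.
C = C₁ + C₂ = 9.69×10⁻¹² F.
U = ½CV² = ½ × 9.69×10⁻¹² × (227)² = 2.50×10⁻⁷ J.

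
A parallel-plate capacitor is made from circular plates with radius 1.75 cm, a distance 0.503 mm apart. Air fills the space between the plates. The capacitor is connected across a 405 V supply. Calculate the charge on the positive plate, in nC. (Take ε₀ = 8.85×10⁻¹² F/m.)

Q ≈ 6.86 nC

A = π(1.75 cm)² = 9.62×10⁻⁴ m².
C = ε₀A/d = 8.85×10⁻¹² × 9.62×10⁻⁴ / 5.03×10⁻⁴ = 1.69×10⁻¹¹ F.
Q = CV = 1.69×10⁻¹¹ × 405 = 6.86×10⁻⁹ C.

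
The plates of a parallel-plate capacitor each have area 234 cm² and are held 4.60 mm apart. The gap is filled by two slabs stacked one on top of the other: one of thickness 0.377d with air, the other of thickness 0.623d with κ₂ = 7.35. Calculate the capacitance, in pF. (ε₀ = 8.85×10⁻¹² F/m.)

C ≈ 97.5 pF

A = 234 cm² = 2.34×10⁻² m².
Stacked slabs ⇒ two capacitors in series, each with the full plate area.
C₁ = κ₁ε₀A/d₁ = 1.00 × 8.85×10⁻¹² × 2.34×10⁻² / 1.73×10⁻³ = 1.19×10⁻¹⁰ F.
C₂ = κ₂ε₀A/d₂ = 7.35 × 8.85×10⁻¹² × 2.34×10⁻² / 2.87×10⁻³ = 5.31×10⁻¹⁰ F.
C = (1/C₁ + 1/C₂)⁻¹ = 9.75×10⁻¹¹ F.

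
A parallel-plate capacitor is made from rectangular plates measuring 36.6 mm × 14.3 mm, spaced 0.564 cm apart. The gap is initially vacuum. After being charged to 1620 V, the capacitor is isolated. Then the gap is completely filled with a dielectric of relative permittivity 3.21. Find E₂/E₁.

Isolated ⇒ Q is held fixed.
V₂ = Q/C₂ = V₁/3.21; E = V/d, so E₂/E₁ = (V₂/V₁)(d₁/d₂) = 0.312.

E₂/E₁ ≈ 0.312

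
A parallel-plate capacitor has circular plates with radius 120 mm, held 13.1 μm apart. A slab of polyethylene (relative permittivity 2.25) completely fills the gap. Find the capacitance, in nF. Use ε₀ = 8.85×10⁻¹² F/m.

68.8 nF

A = π(120 mm)² = 4.52×10⁻² m².
C = κε₀A/d = 2.25 × 8.85×10⁻¹² × 4.52×10⁻² / 1.31×10⁻⁵ = 6.88×10⁻⁸ F.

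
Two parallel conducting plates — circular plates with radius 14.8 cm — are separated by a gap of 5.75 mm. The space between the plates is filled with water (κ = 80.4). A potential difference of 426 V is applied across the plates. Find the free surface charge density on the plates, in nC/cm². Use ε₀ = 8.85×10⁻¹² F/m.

A = π(14.8 cm)² = 6.88×10⁻² m².
C = κε₀A/d = 80.4 × 8.85×10⁻¹² × 6.88×10⁻² / 5.75×10⁻³ = 8.52×10⁻⁹ F.
σ = Q/A = CV/A = 8.52×10⁻⁹ × 426 / 6.88×10⁻² = 5.27×10⁻⁵ C/m².

σ ≈ 5.27 nC/cm²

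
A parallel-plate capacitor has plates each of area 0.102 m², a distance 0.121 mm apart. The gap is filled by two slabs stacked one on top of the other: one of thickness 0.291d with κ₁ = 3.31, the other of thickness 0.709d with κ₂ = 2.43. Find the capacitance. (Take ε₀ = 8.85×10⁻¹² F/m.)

C ≈ 19.6 nF

Stacked slabs ⇒ two capacitors in series, each with the full plate area.
C₁ = κ₁ε₀A/d₁ = 3.31 × 8.85×10⁻¹² × 0.102 / 3.52×10⁻⁵ = 8.49×10⁻⁸ F.
C₂ = κ₂ε₀A/d₂ = 2.43 × 8.85×10⁻¹² × 0.102 / 8.58×10⁻⁵ = 2.56×10⁻⁸ F.
C = (1/C₁ + 1/C₂)⁻¹ = 1.96×10⁻⁸ F.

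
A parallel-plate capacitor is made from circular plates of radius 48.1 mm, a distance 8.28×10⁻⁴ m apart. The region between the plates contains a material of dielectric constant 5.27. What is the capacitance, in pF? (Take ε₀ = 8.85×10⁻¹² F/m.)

A = π(48.1 mm)² = 7.27×10⁻³ m².
C = κε₀A/d = 5.27 × 8.85×10⁻¹² × 7.27×10⁻³ / 8.28×10⁻⁴ = 4.09×10⁻¹⁰ F.

C ≈ 409 pF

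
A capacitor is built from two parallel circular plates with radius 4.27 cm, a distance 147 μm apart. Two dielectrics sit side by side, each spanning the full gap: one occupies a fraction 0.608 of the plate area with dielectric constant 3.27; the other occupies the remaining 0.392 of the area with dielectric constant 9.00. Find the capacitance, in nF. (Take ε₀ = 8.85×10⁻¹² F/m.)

C ≈ 1.90 nF

A = π(4.27 cm)² = 5.73×10⁻³ m².
Side-by-side slabs ⇒ two capacitors in parallel, each spanning the full gap.
C₁ = κ₁ε₀A₁/d = 3.27 × 8.85×10⁻¹² × 3.48×10⁻³ / 1.47×10⁻⁴ = 6.86×10⁻¹⁰ F.
C₂ = κ₂ε₀A₂/d = 9.00 × 8.85×10⁻¹² × 2.25×10⁻³ / 1.47×10⁻⁴ = 1.22×10⁻⁹ F.
C = C₁ + C₂ = 1.90×10⁻⁹ F.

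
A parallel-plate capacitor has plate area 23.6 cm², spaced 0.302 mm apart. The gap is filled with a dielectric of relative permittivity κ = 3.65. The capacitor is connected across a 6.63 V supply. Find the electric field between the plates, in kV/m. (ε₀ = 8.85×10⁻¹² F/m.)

E ≈ 22.0 kV/m

E = V/d = 6.63 / 3.02×10⁻⁴ = 2.20×10⁴ V/m.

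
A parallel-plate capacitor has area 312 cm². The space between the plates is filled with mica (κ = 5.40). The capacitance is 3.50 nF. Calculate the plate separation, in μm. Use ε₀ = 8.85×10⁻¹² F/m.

A = 312 cm² = 3.12×10⁻² m².
d = κε₀A/C = 5.40 × 8.85×10⁻¹² × 3.12×10⁻² / 3.50×10⁻⁹ = 4.26×10⁻⁴ m.

426 μm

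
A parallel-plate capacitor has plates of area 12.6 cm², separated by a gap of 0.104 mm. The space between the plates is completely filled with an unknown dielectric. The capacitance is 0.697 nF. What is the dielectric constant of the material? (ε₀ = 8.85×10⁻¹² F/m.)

κ ≈ 6.50

A = 12.6 cm² = 1.26×10⁻³ m².
κ = Cd/(ε₀A) = 6.97×10⁻¹⁰ × 1.04×10⁻⁴ / (8.85×10⁻¹² × 1.26×10⁻³) = 6.50.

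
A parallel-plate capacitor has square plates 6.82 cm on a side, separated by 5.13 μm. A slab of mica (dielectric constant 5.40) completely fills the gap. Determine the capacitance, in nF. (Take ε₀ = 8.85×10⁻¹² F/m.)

C ≈ 43.3 nF

A = (6.82 cm)² = 4.65×10⁻³ m².
C = κε₀A/d = 5.40 × 8.85×10⁻¹² × 4.65×10⁻³ / 5.13×10⁻⁶ = 4.33×10⁻⁸ F.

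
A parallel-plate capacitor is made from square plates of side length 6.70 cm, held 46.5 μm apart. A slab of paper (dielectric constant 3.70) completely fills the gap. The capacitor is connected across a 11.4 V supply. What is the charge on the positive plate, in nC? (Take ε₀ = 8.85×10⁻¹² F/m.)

36.0 nC

A = (6.70 cm)² = 4.49×10⁻³ m².
C = κε₀A/d = 3.70 × 8.85×10⁻¹² × 4.49×10⁻³ / 4.65×10⁻⁵ = 3.16×10⁻⁹ F.
Q = CV = 3.16×10⁻⁹ × 11.4 = 3.60×10⁻⁸ C.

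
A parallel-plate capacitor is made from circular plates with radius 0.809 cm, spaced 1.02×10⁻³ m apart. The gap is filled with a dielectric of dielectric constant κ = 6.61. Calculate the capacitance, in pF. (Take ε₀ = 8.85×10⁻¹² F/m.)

A = π(0.809 cm)² = 2.06×10⁻⁴ m².
C = κε₀A/d = 6.61 × 8.85×10⁻¹² × 2.06×10⁻⁴ / 1.02×10⁻³ = 1.18×10⁻¹¹ F.

11.8 pF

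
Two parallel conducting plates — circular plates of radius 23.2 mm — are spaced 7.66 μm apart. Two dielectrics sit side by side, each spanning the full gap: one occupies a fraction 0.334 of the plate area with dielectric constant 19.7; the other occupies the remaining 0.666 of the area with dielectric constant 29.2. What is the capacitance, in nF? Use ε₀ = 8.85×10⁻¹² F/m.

A = π(23.2 mm)² = 1.69×10⁻³ m².
Side-by-side slabs ⇒ two capacitors in parallel, each spanning the full gap.
C₁ = κ₁ε₀A₁/d = 19.7 × 8.85×10⁻¹² × 5.65×10⁻⁴ / 7.66×10⁻⁶ = 1.29×10⁻⁸ F.
C₂ = κ₂ε₀A₂/d = 29.2 × 8.85×10⁻¹² × 1.13×10⁻³ / 7.66×10⁻⁶ = 3.80×10⁻⁸ F.
C = C₁ + C₂ = 5.08×10⁻⁸ F.

50.8 nF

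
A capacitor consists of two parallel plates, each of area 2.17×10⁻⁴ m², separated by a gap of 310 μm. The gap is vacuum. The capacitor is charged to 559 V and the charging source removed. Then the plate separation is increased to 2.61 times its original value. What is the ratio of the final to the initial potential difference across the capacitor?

Isolated ⇒ Q is held fixed.
C₂ = 0.383 C₁ and V = Q/C, so V₂/V₁ = C₁/C₂ = 2.61.

V₂/V₁ ≈ 2.61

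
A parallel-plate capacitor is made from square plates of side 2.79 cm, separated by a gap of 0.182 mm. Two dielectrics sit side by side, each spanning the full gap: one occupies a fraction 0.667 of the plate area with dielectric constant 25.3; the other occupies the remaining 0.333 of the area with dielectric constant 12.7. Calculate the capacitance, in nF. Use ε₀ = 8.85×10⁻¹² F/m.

A = (2.79 cm)² = 7.78×10⁻⁴ m².
Side-by-side slabs ⇒ two capacitors in parallel, each spanning the full gap.
C₁ = κ₁ε₀A₁/d = 25.3 × 8.85×10⁻¹² × 5.19×10⁻⁴ / 1.82×10⁻⁴ = 6.39×10⁻¹⁰ F.
C₂ = κ₂ε₀A₂/d = 12.7 × 8.85×10⁻¹² × 2.59×10⁻⁴ / 1.82×10⁻⁴ = 1.60×10⁻¹⁰ F.
C = C₁ + C₂ = 7.99×10⁻¹⁰ F.

0.799 nF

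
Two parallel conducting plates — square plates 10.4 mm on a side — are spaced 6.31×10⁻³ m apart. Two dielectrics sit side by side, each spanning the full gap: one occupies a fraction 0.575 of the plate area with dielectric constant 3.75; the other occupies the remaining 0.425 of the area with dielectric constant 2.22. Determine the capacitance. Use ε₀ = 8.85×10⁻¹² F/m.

A = (10.4 mm)² = 1.08×10⁻⁴ m².
Side-by-side slabs ⇒ two capacitors in parallel, each spanning the full gap.
C₁ = κ₁ε₀A₁/d = 3.75 × 8.85×10⁻¹² × 6.22×10⁻⁵ / 6.31×10⁻³ = 3.27×10⁻¹³ F.
C₂ = κ₂ε₀A₂/d = 2.22 × 8.85×10⁻¹² × 4.60×10⁻⁵ / 6.31×10⁻³ = 1.43×10⁻¹³ F.
C = C₁ + C₂ = 4.70×10⁻¹³ F.

4.70×10⁻¹³ F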